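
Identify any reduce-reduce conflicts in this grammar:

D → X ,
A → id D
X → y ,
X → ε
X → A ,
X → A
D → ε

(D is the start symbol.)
Yes — I0: [D → .] vs [X → .]; I4: [D → .] vs [X → .]

Augment with D' → D and build the canonical LR(0) collection (I0 = CLOSURE({[D' → . D]}), then GOTO on every symbol after a dot until no new states appear). It has 10 states:
  I0: { [A → . id D], [D → . X ,], [D → .], [D' → . D], [X → . A ,], [X → . A], [X → . y ,], [X → .] }  — shift, 2 reduces
  I1: { [X → A . ,], [X → A .] }  — shift, reduce
  I2: { [D' → D .] }  — accept
  I3: { [D → X . ,] }  — shift
  I4: { [A → . id D], [A → id . D], [D → . X ,], [D → .], [X → . A ,], [X → . A], [X → . y ,], [X → .] }  — shift, 2 reduces
  I5: { [X → y . ,] }  — shift
  I6: { [X → y , .] }  — reduce
  I7: { [A → id D .] }  — reduce
  I8: { [D → X , .] }  — reduce
  I9: { [X → A , .] }  — reduce

I0 contains complete items [D → .], [X → .] — reduce-reduce conflict.
I4 contains complete items [D → .], [X → .] — reduce-reduce conflict.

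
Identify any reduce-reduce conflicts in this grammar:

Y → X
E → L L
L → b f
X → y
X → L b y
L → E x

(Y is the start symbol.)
No reduce-reduce conflicts

A reduce-reduce conflict occurs when an LR(0) state has two complete items [A → α .] and [B → β .] — both call for a reduction, and with no lookahead the parser cannot choose between them.

Augment with Y' → Y and build the canonical LR(0) collection (I0 = CLOSURE({[Y' → . Y]}), then GOTO on every symbol after a dot until no new states appear). It has 12 states:
  I0: { [E → . L L], [L → . E x], [L → . b f], [X → . L b y], [X → . y], [Y → . X], [Y' → . Y] }  — shift
  I1: { [L → E . x] }  — shift
  I2: { [E → . L L], [E → L . L], [L → . E x], [L → . b f], [X → L . b y] }  — shift
  I3: { [Y → X .] }  — reduce
  I4: { [Y' → Y .] }  — accept
  I5: { [L → b . f] }  — shift
  I6: { [X → y .] }  — reduce
  I7: { [L → b f .] }  — reduce
  I8: { [E → . L L], [E → L . L], [E → L L .], [L → . E x], [L → . b f] }  — shift, reduce
  I9: { [L → b . f], [X → L b . y] }  — shift
  I10: { [X → L b y .] }  — reduce
  I11: { [L → E x .] }  — reduce

No state contains more than one complete item.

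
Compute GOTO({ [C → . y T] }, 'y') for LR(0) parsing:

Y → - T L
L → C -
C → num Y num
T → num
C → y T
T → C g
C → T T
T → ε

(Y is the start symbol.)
GOTO(I, 'y') = CLOSURE({ [A → αX.β] : [A → α.Xβ] ∈ I, X = 'y' })

Items with dot before 'y', with the dot advanced:
  [C → . y T] → [C → y . T]
Closure of the advanced items:
  [C → y . T] has the dot before T: add [T → . num], [T → . C g], [T → .]
  [T → . C g] has the dot before C: add [C → . num Y num], [C → . y T], [C → . T T]

GOTO = { [C → . T T], [C → . num Y num], [C → . y T], [C → y . T], [T → . C g], [T → . num], [T → .] }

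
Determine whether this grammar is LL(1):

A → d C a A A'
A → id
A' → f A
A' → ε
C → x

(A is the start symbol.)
A grammar is LL(1) if for each non-terminal N with multiple productions, the predict sets of those productions are pairwise disjoint, where PREDICT(N → α) = (FIRST(α) \ {ε}) ∪ (FOLLOW(N) if α ⇒* ε).

Relevant sets:
  FOLLOW(A') = { $, 'f' }

For A:
  PREDICT(A → d C a A A') = { 'd' }
  PREDICT(A → id) = { 'id' }
For A':
  PREDICT(A' → f A) = { 'f' }
  PREDICT(A' → ε) = { $, 'f' }
C has a single production, so nothing to check there.

Conflict found: Predict set conflict for A': { 'f' }
The grammar is NOT LL(1).

Answer: No. Predict set conflict for A': { 'f' }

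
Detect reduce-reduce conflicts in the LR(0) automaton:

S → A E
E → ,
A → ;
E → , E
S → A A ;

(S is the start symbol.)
A reduce-reduce conflict occurs when an LR(0) state has two complete items [A → α .] and [B → β .] — both call for a reduction, and with no lookahead the parser cannot choose between them.

Augment with S' → S and build the canonical LR(0) collection (I0 = CLOSURE({[S' → . S]}), then GOTO on every symbol after a dot until no new states appear). It has 9 states:
  I0: { [A → . ;], [S → . A A ;], [S → . A E], [S' → . S] }  — shift
  I1: { [A → ; .] }  — reduce
  I2: { [A → . ;], [E → . , E], [E → . ,], [S → A . A ;], [S → A . E] }  — shift
  I3: { [S' → S .] }  — accept
  I4: { [E → , . E], [E → , .], [E → . , E], [E → . ,] }  — shift, reduce
  I5: { [S → A A . ;] }  — shift
  I6: { [S → A E .] }  — reduce
  I7: { [S → A A ; .] }  — reduce
  I8: { [E → , E .] }  — reduce

No state contains more than one complete item.

Answer: No reduce-reduce conflicts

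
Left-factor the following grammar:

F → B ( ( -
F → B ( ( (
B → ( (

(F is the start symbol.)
Left-factoring transforms A → αβ₁ | αβ₂ into A → αA' and A' → β₁ | β₂
(α is the longest common prefix among the alternatives). Repeat until
no nonterminal has two alternatives with a common prefix.

Round 1: F has alternatives sharing prefix 'B ( ('. Introduce F': F → B ( ( F'
  Add: F' → -
  Add: F' → (

No remaining common prefixes — done.

Resulting grammar:
F → B ( ( F'
F' → -
F' → (
B → ( (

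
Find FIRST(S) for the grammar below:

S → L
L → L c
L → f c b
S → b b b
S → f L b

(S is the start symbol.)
To compute FIRST(S), examine every production with S on the left-hand side, reading each right-hand side left to right until a non-nullable symbol is reached.

FIRST sets of the other non-terminals involved (by the same procedure, iterated to a fixed point):
  FIRST(L) = { 'f' }

From S → L:
  - L is a non-terminal: add FIRST(L) \ {ε} = { 'f' }
    L is not nullable, so stop
From S → b b b:
  - b is a terminal: add 'b' and stop
From S → f L b:
  - f is a terminal: add 'f' and stop

Collecting: FIRST(S) = { 'b', 'f' }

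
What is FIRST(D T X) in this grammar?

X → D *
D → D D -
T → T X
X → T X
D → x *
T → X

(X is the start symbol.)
{ 'x' }

FIRST sets of the non-terminals involved (from the grammar, by fixed-point iteration):
  FIRST(D) = { 'x' }

To compute FIRST(D T X), process the symbols left to right:
Symbol D is a non-terminal. Add FIRST(D) \ {ε} = { 'x' }
D is not nullable (ε ∉ FIRST(D)), so stop here.
FIRST(D T X) = { 'x' }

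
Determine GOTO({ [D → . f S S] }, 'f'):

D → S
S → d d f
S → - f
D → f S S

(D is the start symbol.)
GOTO(I, 'f') = CLOSURE({ [A → αX.β] : [A → α.Xβ] ∈ I, X = 'f' })

Items with dot before 'f', with the dot advanced:
  [D → . f S S] → [D → f . S S]
Closure of the advanced items:
  [D → f . S S] has the dot before S: add [S → . d d f], [S → . - f]

GOTO = { [D → f . S S], [S → . - f], [S → . d d f] }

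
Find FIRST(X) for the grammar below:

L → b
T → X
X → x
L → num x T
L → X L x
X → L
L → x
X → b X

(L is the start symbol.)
{ 'b', 'num', 'x' }

To compute FIRST(X), examine every production with X on the left-hand side, reading each right-hand side left to right until a non-nullable symbol is reached.

FIRST sets of the other non-terminals involved (by the same procedure, iterated to a fixed point):
  FIRST(L) = { 'b', 'num', 'x' }

From X → x:
  - x is a terminal: add 'x' and stop
From X → L:
  - L is a non-terminal: add FIRST(L) \ {ε} = { 'b', 'num', 'x' }
    L is not nullable, so stop
From X → b X:
  - b is a terminal: add 'b' and stop

Collecting: FIRST(X) = { 'b', 'num', 'x' }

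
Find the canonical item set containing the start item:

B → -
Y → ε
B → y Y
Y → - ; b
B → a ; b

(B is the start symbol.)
First, augment the grammar with B' → B
I₀ = CLOSURE({ [B' → . B] }):
  [B' → . B] has the dot before B: add [B → . -], [B → . y Y], [B → . a ; b]
No further items can be added.

I₀ = { [B → . -], [B → . a ; b], [B → . y Y], [B' → . B] }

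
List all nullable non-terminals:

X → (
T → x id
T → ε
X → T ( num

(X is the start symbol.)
A non-terminal is nullable if it can derive ε (the empty string): either it has an ε-production, or it has a production whose right-hand side consists entirely of nullable non-terminals.

ε-productions: T → ε
So T is immediately nullable.
No further non-terminal can be added: every production for the remaining non-terminals contains a terminal or a non-nullable non-terminal.
Nullable = { 'T' }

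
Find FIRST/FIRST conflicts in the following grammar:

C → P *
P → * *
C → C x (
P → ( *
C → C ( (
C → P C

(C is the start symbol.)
Yes. C → P '*' / C → C x '(' on { '(', '*' }; C → P '*' / C → C '(' '(' on { '(', '*' }; C → P '*' / C → P C on { '(', '*' }; C → C x '(' / C → C '(' '(' on { '(', '*' }; C → C x '(' / C → P C on { '(', '*' }; C → C '(' '(' / C → P C on { '(', '*' }

A FIRST/FIRST conflict occurs when two productions N → α and N → β for the same non-terminal have FIRST(α) ∩ FIRST(β) ≠ ∅ (with ε ∈ FIRST of a nullable right-hand side, so two nullable alternatives also conflict).

FIRST sets of the non-terminals at (or reachable through a nullable prefix from) the front of some alternative:
  FIRST(P) = { '(', '*' }
  FIRST(C) = { '(', '*' }

Productions for C:
  C → P *: FIRST = { '(', '*' }
  C → C x (: FIRST = { '(', '*' }
  C → C ( (: FIRST = { '(', '*' }
  C → P C: FIRST = { '(', '*' }
Productions for P:
  P → * *: FIRST = { '*' }
  P → ( *: FIRST = { '(' }

Conflict for C: C → P * and C → C x (
  Overlap: { '(', '*' }
Conflict for C: C → P * and C → C ( (
  Overlap: { '(', '*' }
Conflict for C: C → P * and C → P C
  Overlap: { '(', '*' }
Conflict for C: C → C x ( and C → C ( (
  Overlap: { '(', '*' }
Conflict for C: C → C x ( and C → P C
  Overlap: { '(', '*' }
Conflict for C: C → C ( ( and C → P C
  Overlap: { '(', '*' }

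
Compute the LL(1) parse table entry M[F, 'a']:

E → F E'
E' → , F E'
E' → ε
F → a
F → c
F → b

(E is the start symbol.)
F → a

To find M[F, 'a'], we find productions for F where 'a' is in the predict set (PREDICT(N → α) = (FIRST(α) \ {ε}) ∪ (FOLLOW(N) if α ⇒* ε)).

F → a: PREDICT = { 'a' }
  'a' is in predict set, so this production goes in M[F, 'a']
F → c: PREDICT = { 'c' }
F → b: PREDICT = { 'b' }

M[F, 'a'] = F → a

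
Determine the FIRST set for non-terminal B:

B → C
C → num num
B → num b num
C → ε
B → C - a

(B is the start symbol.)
{ '-', 'num', ε }

FIRST sets of the other non-terminals involved (by the same procedure, iterated to a fixed point):
  FIRST(C) = { 'num', ε }

From B → C:
  - C is a non-terminal: add FIRST(C) \ {ε} = { 'num' }
    C is nullable and nothing follows, so the whole right-hand side can vanish: ε ∈ FIRST(B)
From B → num b num:
  - num is a terminal: add 'num' and stop
From B → C - a:
  - C is a non-terminal: add FIRST(C) \ {ε} = { 'num' }
    C is nullable, so continue to the next symbol
  - '-' is a terminal: add '-' and stop

Collecting: FIRST(B) = { '-', 'num', ε }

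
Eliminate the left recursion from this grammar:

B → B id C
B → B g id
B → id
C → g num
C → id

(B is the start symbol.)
B → id B'
B' → id C B'
B' → g id B'
B' → ε
C → g num
C → id

B is directly left-recursive. The standard transformation for
  A → A α₁ | ... | A α_m | β₁ | ... | β_n
is
  A  → β₁ A' | ... | β_n A'
  A' → α₁ A' | ... | α_m A' | ε

B → id becomes B → id B'
B → B id C becomes B' → id C B'
B → B g id becomes B' → g id B'
Add B' → ε

Productions for other non-terminals are unchanged:
  C → g num
  C → id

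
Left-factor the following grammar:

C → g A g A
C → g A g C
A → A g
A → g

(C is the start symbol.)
Left-factoring transforms A → αβ₁ | αβ₂ into A → αA' and A' → β₁ | β₂
(α is the longest common prefix among the alternatives). Repeat until
no nonterminal has two alternatives with a common prefix.

Round 1: C has alternatives sharing prefix 'g A g'. Introduce C': C → g A g C'
  Add: C' → A
  Add: C' → C

No remaining common prefixes — done.

Resulting grammar:
C → g A g C'
C' → A
C' → C
A → A g
A → g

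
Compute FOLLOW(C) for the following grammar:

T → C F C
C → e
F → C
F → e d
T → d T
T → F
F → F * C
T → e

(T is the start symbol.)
{ $, '*', 'e' }

In T → C F C: C is followed by F C, add FIRST(F C) \ {ε} = { 'e' }
In T → C F C: C is at the end, add FOLLOW(T)
In F → C: C is at the end, add FOLLOW(F)
In F → F * C: C is at the end, add FOLLOW(F)

The FOLLOW sets referred to above (computed the same way, to a fixed point):
  FOLLOW(T) = { $ }
  FOLLOW(F) = { $, '*', 'e' }

Taking the union: FOLLOW(C) = { $, '*', 'e' }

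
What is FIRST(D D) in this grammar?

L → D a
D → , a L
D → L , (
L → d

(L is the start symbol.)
{ ',', 'd' }

FIRST sets of the non-terminals involved (from the grammar, by fixed-point iteration):
  FIRST(D) = { ',', 'd' }

To compute FIRST(D D), process the symbols left to right:
Symbol D is a non-terminal. Add FIRST(D) \ {ε} = { ',', 'd' }
D is not nullable (ε ∉ FIRST(D)), so stop here.
FIRST(D D) = { ',', 'd' }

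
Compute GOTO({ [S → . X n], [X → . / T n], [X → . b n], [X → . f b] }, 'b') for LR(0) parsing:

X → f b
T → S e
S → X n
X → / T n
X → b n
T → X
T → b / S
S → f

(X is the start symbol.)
{ [X → b . n] }

GOTO(I, 'b') = CLOSURE({ [A → αX.β] : [A → α.Xβ] ∈ I, X = 'b' })

Items with dot before 'b', with the dot advanced:
  [X → . b n] → [X → b . n]
Closure adds nothing (no advanced item has the dot before a non-terminal).

GOTO = { [X → b . n] }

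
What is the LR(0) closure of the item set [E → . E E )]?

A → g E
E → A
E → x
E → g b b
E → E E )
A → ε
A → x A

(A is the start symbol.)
To compute CLOSURE, for each item [A → α.Bβ] where B is a non-terminal, add [B → .γ] for all productions B → γ; repeat for the newly added items until nothing changes.

Start with: [E → . E E )]
  [E → . E E )] has the dot before E: add [E → . A], [E → . x], [E → . g b b]
  [E → . A] has the dot before A: add [A → . g E], [A → .], [A → . x A]
No further items can be added.

CLOSURE = { [A → . g E], [A → . x A], [A → .], [E → . A], [E → . E E )], [E → . g b b], [E → . x] }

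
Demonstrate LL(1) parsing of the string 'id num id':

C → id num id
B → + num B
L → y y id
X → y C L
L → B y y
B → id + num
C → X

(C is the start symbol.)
LL(1) parsing maintains a stack (initially the start symbol over $) and the input. At each step: if the stack top is a terminal, match it against the current input token; if it is a non-terminal N, replace it with the RHS of M[N, lookahead] (the unique production whose predict set contains the lookahead).

Stack is shown with the top on the left.

Stack        Input        Action
--------------------------------
C $          id num id $  output C → id num id
id num id $  id num id $  match 'id'
num id $     num id $     match 'num'
id $         id $         match 'id'
$            $            accept

The string is accepted.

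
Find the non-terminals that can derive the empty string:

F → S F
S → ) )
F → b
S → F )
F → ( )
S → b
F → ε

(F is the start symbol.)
{ 'F' }

A non-terminal is nullable if it can derive ε (the empty string): either it has an ε-production, or it has a production whose right-hand side consists entirely of nullable non-terminals.

ε-productions: F → ε
So F is immediately nullable.
No further non-terminal can be added: every production for the remaining non-terminals contains a terminal or a non-nullable non-terminal.
Nullable = { 'F' }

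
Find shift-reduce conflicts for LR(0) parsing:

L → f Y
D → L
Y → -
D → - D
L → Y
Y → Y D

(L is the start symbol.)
Yes — I3: [L → Y .] vs [D → . - D]; I5: [L → f Y .] vs [D → . - D]; I6: [Y → - .] vs [D → . - D]

A shift-reduce conflict occurs when an LR(0) state has both:
  - a complete (reduce) item [A → α .] (dot at the end), and
  - a shift item [B → β . c γ] (dot before a terminal).

Augment with L' → L and build the canonical LR(0) collection (I0 = CLOSURE({[L' → . L]}), then GOTO on every symbol after a dot until no new states appear). It has 10 states:
  I0: { [L → . Y], [L → . f Y], [L' → . L], [Y → . -], [Y → . Y D] }  — shift
  I1: { [Y → - .] }  — reduce
  I2: { [L' → L .] }  — accept
  I3: { [D → . - D], [D → . L], [L → . Y], [L → . f Y], [L → Y .], [Y → . -], [Y → . Y D], [Y → Y . D] }  — shift, reduce
  I4: { [L → f . Y], [Y → . -], [Y → . Y D] }  — shift
  I5: { [D → . - D], [D → . L], [L → . Y], [L → . f Y], [L → f Y .], [Y → . -], [Y → . Y D], [Y → Y . D] }  — shift, reduce
  I6: { [D → - . D], [D → . - D], [D → . L], [L → . Y], [L → . f Y], [Y → - .], [Y → . -], [Y → . Y D] }  — shift, reduce
  I7: { [Y → Y D .] }  — reduce
  I8: { [D → L .] }  — reduce
  I9: { [D → - D .] }  — reduce

I3 contains reduce item [L → Y .] and shift items [D → . - D], [L → . f Y], [Y → . -] — shift-reduce conflict.
I5 contains reduce item [L → f Y .] and shift items [D → . - D], [L → . f Y], [Y → . -] — shift-reduce conflict.
I6 contains reduce item [Y → - .] and shift items [D → . - D], [L → . f Y], [Y → . -] — shift-reduce conflict.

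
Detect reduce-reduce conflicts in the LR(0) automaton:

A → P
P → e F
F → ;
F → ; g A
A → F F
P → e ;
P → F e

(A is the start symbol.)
A reduce-reduce conflict occurs when an LR(0) state has two complete items [A → α .] and [B → β .] — both call for a reduction, and with no lookahead the parser cannot choose between them.

Augment with A' → A and build the canonical LR(0) collection (I0 = CLOSURE({[A' → . A]}), then GOTO on every symbol after a dot until no new states appear). It has 12 states:
  I0: { [A → . F F], [A → . P], [A' → . A], [F → . ; g A], [F → . ;], [P → . F e], [P → . e ;], [P → . e F] }  — shift
  I1: { [F → ; . g A], [F → ; .] }  — shift, reduce
  I2: { [A' → A .] }  — accept
  I3: { [A → F . F], [F → . ; g A], [F → . ;], [P → F . e] }  — shift
  I4: { [A → P .] }  — reduce
  I5: { [F → . ; g A], [F → . ;], [P → e . ;], [P → e . F] }  — shift
  I6: { [F → ; . g A], [F → ; .], [P → e ; .] }  — shift, 2 reduces
  I7: { [P → e F .] }  — reduce
  I8: { [A → . F F], [A → . P], [F → . ; g A], [F → . ;], [F → ; g . A], [P → . F e], [P → . e ;], [P → . e F] }  — shift
  I9: { [F → ; g A .] }  — reduce
  I10: { [A → F F .] }  — reduce
  I11: { [P → F e .] }  — reduce

I6 contains complete items [F → ; .], [P → e ; .] — reduce-reduce conflict.

Answer: Yes — I6: [F → ; .] vs [P → e ; .]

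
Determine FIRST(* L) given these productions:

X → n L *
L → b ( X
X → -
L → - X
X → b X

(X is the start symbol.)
To compute FIRST(* L), process the symbols left to right:
Symbol * is a terminal. Add '*' and stop.
FIRST(* L) = { '*' }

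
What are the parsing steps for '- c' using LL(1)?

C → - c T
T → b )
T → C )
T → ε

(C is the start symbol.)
LL(1) parsing maintains a stack (initially the start symbol over $) and the input. At each step: if the stack top is a terminal, match it against the current input token; if it is a non-terminal N, replace it with the RHS of M[N, lookahead] (the unique production whose predict set contains the lookahead).

Stack is shown with the top on the left.

Stack    Input  Action
----------------------
C $      - c $  output C → - c T
- c T $  - c $  match '-'
c T $    c $    match 'c'
T $      $      output T → ε
$        $      accept

The string is accepted.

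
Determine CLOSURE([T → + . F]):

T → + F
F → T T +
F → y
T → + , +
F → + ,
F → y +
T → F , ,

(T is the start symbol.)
To compute CLOSURE, for each item [A → α.Bβ] where B is a non-terminal, add [B → .γ] for all productions B → γ; repeat for the newly added items until nothing changes.

Start with: [T → + . F]
  [T → + . F] has the dot before F: add [F → . T T +], [F → . y], [F → . + ,], [F → . y +]
  [F → . T T +] has the dot before T: add [T → . + F], [T → . + , +], [T → . F , ,]
No further items can be added.

CLOSURE = { [F → . + ,], [F → . T T +], [F → . y +], [F → . y], [T → + . F], [T → . + , +], [T → . + F], [T → . F , ,] }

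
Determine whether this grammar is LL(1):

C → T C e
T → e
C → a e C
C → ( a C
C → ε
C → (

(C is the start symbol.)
A grammar is LL(1) if for each non-terminal N with multiple productions, the predict sets of those productions are pairwise disjoint, where PREDICT(N → α) = (FIRST(α) \ {ε}) ∪ (FOLLOW(N) if α ⇒* ε).

Relevant sets:
  FIRST(T) = { 'e' }
  FOLLOW(C) = { $, 'e' }

For C:
  PREDICT(C → T C e) = { 'e' }
  PREDICT(C → a e C) = { 'a' }
  PREDICT(C → '(' a C) = { '(' }
  PREDICT(C → ε) = { $, 'e' }
  PREDICT(C → '(') = { '(' }
T has a single production, so nothing to check there.

Conflict found: Predict set conflict for C: { 'e' }
The grammar is NOT LL(1).

Answer: No. Predict set conflict for C: { 'e' }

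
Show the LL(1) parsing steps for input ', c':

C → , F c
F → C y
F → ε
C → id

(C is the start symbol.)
LL(1) parsing maintains a stack (initially the start symbol over $) and the input. At each step: if the stack top is a terminal, match it against the current input token; if it is a non-terminal N, replace it with the RHS of M[N, lookahead] (the unique production whose predict set contains the lookahead).

Stack is shown with the top on the left.

Stack    Input  Action
----------------------
C $      , c $  output C → , F c
, F c $  , c $  match ','
F c $    c $    output F → ε
c $      c $    match 'c'
$        $      accept

The string is accepted.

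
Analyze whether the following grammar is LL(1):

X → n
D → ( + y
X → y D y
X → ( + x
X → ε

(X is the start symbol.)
Relevant sets:
  FOLLOW(X) = { $ }

For X:
  PREDICT(X → n) = { 'n' }
  PREDICT(X → y D y) = { 'y' }
  PREDICT(X → '(' '+' x) = { '(' }
  PREDICT(X → ε) = { $ }
D has a single production, so nothing to check there.

All predict sets are disjoint. The grammar IS LL(1).

Answer: Yes, the grammar is LL(1).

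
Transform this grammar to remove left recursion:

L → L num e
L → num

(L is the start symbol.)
L → num L'
L' → num e L'
L' → ε

L is directly left-recursive. The standard transformation for
  A → A α₁ | ... | A α_m | β₁ | ... | β_n
is
  A  → β₁ A' | ... | β_n A'
  A' → α₁ A' | ... | α_m A' | ε

L → num becomes L → num L'
L → L num e becomes L' → num e L'
Add L' → ε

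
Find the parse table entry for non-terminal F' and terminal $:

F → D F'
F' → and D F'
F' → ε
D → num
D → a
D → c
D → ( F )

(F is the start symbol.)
To find M[F', $], we find productions for F' where $ is in the predict set (PREDICT(N → α) = (FIRST(α) \ {ε}) ∪ (FOLLOW(N) if α ⇒* ε)).

Relevant sets:
  FOLLOW(F') = { $, ')' }

F' → and D F': PREDICT = { 'and' }
F' → ε: PREDICT = { $, ')' }
  $ is in predict set, so this production goes in M[F', $]

M[F', $] = F' → ε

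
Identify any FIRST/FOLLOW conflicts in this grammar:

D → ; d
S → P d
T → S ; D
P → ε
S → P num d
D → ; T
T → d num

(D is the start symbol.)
No FIRST/FOLLOW conflicts.

Nullable non-terminals: P.
P has a nullable alternative but only one production, so nothing to check.

D, S, T have no nullable alternative, so no FIRST/FOLLOW check is needed there.

No FIRST/FOLLOW conflicts found.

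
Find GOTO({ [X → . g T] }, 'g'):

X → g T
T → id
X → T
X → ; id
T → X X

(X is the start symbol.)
{ [T → . X X], [T → . id], [X → . ; id], [X → . T], [X → . g T], [X → g . T] }

GOTO(I, 'g') = CLOSURE({ [A → αX.β] : [A → α.Xβ] ∈ I, X = 'g' })

Items with dot before 'g', with the dot advanced:
  [X → . g T] → [X → g . T]
Closure of the advanced items:
  [X → g . T] has the dot before T: add [T → . id], [T → . X X]
  [T → . X X] has the dot before X: add [X → . g T], [X → . T], [X → . ; id]

GOTO = { [T → . X X], [T → . id], [X → . ; id], [X → . T], [X → . g T], [X → g . T] }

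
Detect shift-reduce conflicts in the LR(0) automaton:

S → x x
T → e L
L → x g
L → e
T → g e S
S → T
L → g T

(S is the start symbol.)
No shift-reduce conflicts

Augment with S' → S and build the canonical LR(0) collection (I0 = CLOSURE({[S' → . S]}), then GOTO on every symbol after a dot until no new states appear). It has 15 states:
  I0: { [S → . T], [S → . x x], [S' → . S], [T → . e L], [T → . g e S] }  — shift
  I1: { [S' → S .] }  — accept
  I2: { [S → T .] }  — reduce
  I3: { [L → . e], [L → . g T], [L → . x g], [T → e . L] }  — shift
  I4: { [T → g . e S] }  — shift
  I5: { [S → x . x] }  — shift
  I6: { [S → x x .] }  — reduce
  I7: { [S → . T], [S → . x x], [T → . e L], [T → . g e S], [T → g e . S] }  — shift
  I8: { [T → g e S .] }  — reduce
  I9: { [T → e L .] }  — reduce
  I10: { [L → e .] }  — reduce
  I11: { [L → g . T], [T → . e L], [T → . g e S] }  — shift
  I12: { [L → x . g] }  — shift
  I13: { [L → x g .] }  — reduce
  I14: { [L → g T .] }  — reduce

No state contains both a complete item and a shift item.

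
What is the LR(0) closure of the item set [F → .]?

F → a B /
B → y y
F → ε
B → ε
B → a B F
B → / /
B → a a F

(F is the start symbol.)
To compute CLOSURE, for each item [A → α.Bβ] where B is a non-terminal, add [B → .γ] for all productions B → γ; repeat for the newly added items until nothing changes.

Start with: [F → .]
The dot is at the end, so nothing is added.

CLOSURE = { [F → .] }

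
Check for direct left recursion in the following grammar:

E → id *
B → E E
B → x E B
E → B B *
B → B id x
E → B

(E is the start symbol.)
Direct left recursion occurs when N → N α for some non-terminal N (the right-hand side begins with the left-hand side itself).

E → id *: starts with id
B → E E: starts with E
B → x E B: starts with x
E → B B *: starts with B
B → B id x: LEFT RECURSIVE (starts with B)
E → B: starts with B

The grammar has direct left recursion on: B.

Answer: Yes, B is left-recursive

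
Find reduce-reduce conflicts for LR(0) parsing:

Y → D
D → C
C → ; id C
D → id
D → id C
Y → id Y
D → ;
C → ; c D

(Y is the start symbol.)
Yes — I6: [D → C .] vs [D → id C .]

A reduce-reduce conflict occurs when an LR(0) state has two complete items [A → α .] and [B → β .] — both call for a reduction, and with no lookahead the parser cannot choose between them.

Augment with Y' → Y and build the canonical LR(0) collection (I0 = CLOSURE({[Y' → . Y]}), then GOTO on every symbol after a dot until no new states appear). It has 15 states:
  I0: { [C → . ; c D], [C → . ; id C], [D → . ;], [D → . C], [D → . id C], [D → . id], [Y → . D], [Y → . id Y], [Y' → . Y] }  — shift
  I1: { [C → ; . c D], [C → ; . id C], [D → ; .] }  — shift, reduce
  I2: { [D → C .] }  — reduce
  I3: { [Y → D .] }  — reduce
  I4: { [Y' → Y .] }  — accept
  I5: { [C → . ; c D], [C → . ; id C], [D → . ;], [D → . C], [D → . id C], [D → . id], [D → id . C], [D → id .], [Y → . D], [Y → . id Y], [Y → id . Y] }  — shift, reduce
  I6: { [D → C .], [D → id C .] }  — 2 reduces
  I7: { [Y → id Y .] }  — reduce
  I8: { [C → . ; c D], [C → . ; id C], [C → ; c . D], [D → . ;], [D → . C], [D → . id C], [D → . id] }  — shift
  I9: { [C → . ; c D], [C → . ; id C], [C → ; id . C] }  — shift
  I10: { [C → ; . c D], [C → ; . id C] }  — shift
  I11: { [C → ; id C .] }  — reduce
  I12: { [C → ; c D .] }  — reduce
  I13: { [C → . ; c D], [C → . ; id C], [D → id . C], [D → id .] }  — shift, reduce
  I14: { [D → id C .] }  — reduce

I6 contains complete items [D → C .], [D → id C .] — reduce-reduce conflict.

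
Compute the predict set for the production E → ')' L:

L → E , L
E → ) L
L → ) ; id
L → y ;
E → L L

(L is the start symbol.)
PREDICT(E → ')' L) = (FIRST(RHS) \ {ε}) ∪ (FOLLOW(E) if ε ∈ FIRST(RHS), i.e. RHS ⇒* ε)
FIRST(')' L) = { ')' }
ε ∉ FIRST(')' L), so FOLLOW(E) is not added.
PREDICT(E → ')' L) = { ')' }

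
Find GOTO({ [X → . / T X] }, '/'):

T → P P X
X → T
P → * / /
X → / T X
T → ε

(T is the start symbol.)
GOTO(I, '/') = CLOSURE({ [A → αX.β] : [A → α.Xβ] ∈ I, X = '/' })

Items with dot before '/', with the dot advanced:
  [X → . / T X] → [X → / . T X]
Closure of the advanced items:
  [X → / . T X] has the dot before T: add [T → . P P X], [T → .]
  [T → . P P X] has the dot before P: add [P → . * / /]

GOTO = { [P → . * / /], [T → . P P X], [T → .], [X → / . T X] }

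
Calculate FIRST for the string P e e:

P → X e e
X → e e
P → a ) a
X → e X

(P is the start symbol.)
FIRST sets of the non-terminals involved (from the grammar, by fixed-point iteration):
  FIRST(P) = { 'a', 'e' }

To compute FIRST(P e e), process the symbols left to right:
Symbol P is a non-terminal. Add FIRST(P) \ {ε} = { 'a', 'e' }
P is not nullable (ε ∉ FIRST(P)), so stop here.
FIRST(P e e) = { 'a', 'e' }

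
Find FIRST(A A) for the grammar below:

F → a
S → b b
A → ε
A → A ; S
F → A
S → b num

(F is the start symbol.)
FIRST sets of the non-terminals involved (from the grammar, by fixed-point iteration):
  FIRST(A) = { ';', ε }

To compute FIRST(A A), process the symbols left to right:
Symbol A is a non-terminal. Add FIRST(A) \ {ε} = { ';' }
A is nullable (ε ∈ FIRST(A)), continue to the next symbol.
Symbol A is a non-terminal. Add FIRST(A) \ {ε} = { ';' }
A is nullable (ε ∈ FIRST(A)), continue to the next symbol.
All symbols are nullable, so ε is in the result.
FIRST(A A) = { ';', ε }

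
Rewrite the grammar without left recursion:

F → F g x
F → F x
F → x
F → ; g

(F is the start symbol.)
F is directly left-recursive. The standard transformation for
  A → A α₁ | ... | A α_m | β₁ | ... | β_n
is
  A  → β₁ A' | ... | β_n A'
  A' → α₁ A' | ... | α_m A' | ε

F → x becomes F → x F'
F → ; g becomes F → ; g F'
F → F g x becomes F' → g x F'
F → F x becomes F' → x F'
Add F' → ε

Resulting grammar:
F → x F'
F → ; g F'
F' → g x F'
F' → x F'
F' → ε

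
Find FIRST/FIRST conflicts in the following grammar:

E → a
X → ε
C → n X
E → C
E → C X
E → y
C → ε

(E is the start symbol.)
A FIRST/FIRST conflict occurs when two productions N → α and N → β for the same non-terminal have FIRST(α) ∩ FIRST(β) ≠ ∅ (with ε ∈ FIRST of a nullable right-hand side, so two nullable alternatives also conflict).

FIRST sets of the non-terminals at (or reachable through a nullable prefix from) the front of some alternative:
  FIRST(C) = { 'n', ε }
  FIRST(X) = { ε }

Productions for E:
  E → a: FIRST = { 'a' }
  E → C: FIRST = { 'n', ε }
  E → C X: FIRST = { 'n', ε }
  E → y: FIRST = { 'y' }
Productions for C:
  C → n X: FIRST = { 'n' }
  C → ε: FIRST = { ε }
X has only one production, so no FIRST/FIRST conflict is possible there.

Conflict for E: E → C and E → C X
  Overlap: { 'n', ε }

Answer: Yes. E → C / E → C X on { 'n', ε }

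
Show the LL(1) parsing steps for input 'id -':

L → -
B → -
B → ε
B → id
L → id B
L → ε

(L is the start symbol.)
Stack is shown with the top on the left.

Stack   Input   Action
----------------------
L $     id - $  output L → id B
id B $  id - $  match 'id'
B $     - $     output B → -
- $     - $     match '-'
$       $       accept

The string is accepted.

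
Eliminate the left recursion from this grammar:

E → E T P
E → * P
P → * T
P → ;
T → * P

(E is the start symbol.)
E is directly left-recursive. The standard transformation for
  A → A α₁ | ... | A α_m | β₁ | ... | β_n
is
  A  → β₁ A' | ... | β_n A'
  A' → α₁ A' | ... | α_m A' | ε

E → * P becomes E → * P E'
E → E T P becomes E' → T P E'
Add E' → ε

Productions for other non-terminals are unchanged:
  P → * T
  P → ;
  T → * P

Resulting grammar:
E → * P E'
E' → T P E'
E' → ε
P → * T
P → ;
T → * P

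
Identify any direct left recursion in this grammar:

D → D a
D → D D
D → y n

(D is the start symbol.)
Direct left recursion occurs when N → N α for some non-terminal N (the right-hand side begins with the left-hand side itself).

D → D a: LEFT RECURSIVE (starts with D)
D → D D: LEFT RECURSIVE (starts with D)
D → y n: starts with y

The grammar has direct left recursion on: D.

Answer: Yes, D is left-recursive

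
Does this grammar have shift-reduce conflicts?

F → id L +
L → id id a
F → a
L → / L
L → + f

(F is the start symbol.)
No shift-reduce conflicts

A shift-reduce conflict occurs when an LR(0) state has both:
  - a complete (reduce) item [A → α .] (dot at the end), and
  - a shift item [B → β . c γ] (dot before a terminal).

Augment with F' → F and build the canonical LR(0) collection (I0 = CLOSURE({[F' → . F]}), then GOTO on every symbol after a dot until no new states appear). It has 13 states:
  I0: { [F → . a], [F → . id L +], [F' → . F] }  — shift
  I1: { [F' → F .] }  — accept
  I2: { [F → a .] }  — reduce
  I3: { [F → id . L +], [L → . + f], [L → . / L], [L → . id id a] }  — shift
  I4: { [L → + . f] }  — shift
  I5: { [L → . + f], [L → . / L], [L → . id id a], [L → / . L] }  — shift
  I6: { [F → id L . +] }  — shift
  I7: { [L → id . id a] }  — shift
  I8: { [L → id id . a] }  — shift
  I9: { [L → id id a .] }  — reduce
  I10: { [F → id L + .] }  — reduce
  I11: { [L → / L .] }  — reduce
  I12: { [L → + f .] }  — reduce

No state contains both a complete item and a shift item.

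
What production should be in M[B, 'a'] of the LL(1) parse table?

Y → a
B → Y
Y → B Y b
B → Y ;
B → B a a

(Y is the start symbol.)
To find M[B, 'a'], we find productions for B where 'a' is in the predict set (PREDICT(N → α) = (FIRST(α) \ {ε}) ∪ (FOLLOW(N) if α ⇒* ε)).

Relevant sets:
  FIRST(Y) = { 'a' }
  FIRST(B) = { 'a' }

B → Y: PREDICT = { 'a' }
  'a' is in predict set, so this production goes in M[B, 'a']
B → Y ;: PREDICT = { 'a' }
  'a' is in predict set, so this production goes in M[B, 'a']
B → B a a: PREDICT = { 'a' }
  'a' is in predict set, so this production goes in M[B, 'a']

M[B, 'a'] = B → Y, B → Y ;, B → B a a  (a multiply-defined cell — the grammar is not LL(1))

Answer: B → Y, B → Y ;, B → B a a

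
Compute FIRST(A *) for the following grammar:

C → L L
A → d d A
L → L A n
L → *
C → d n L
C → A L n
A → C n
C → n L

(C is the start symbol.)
{ '*', 'd', 'n' }

FIRST sets of the non-terminals involved (from the grammar, by fixed-point iteration):
  FIRST(A) = { '*', 'd', 'n' }

To compute FIRST(A *), process the symbols left to right:
Symbol A is a non-terminal. Add FIRST(A) \ {ε} = { '*', 'd', 'n' }
A is not nullable (ε ∉ FIRST(A)), so stop here.
FIRST(A *) = { '*', 'd', 'n' }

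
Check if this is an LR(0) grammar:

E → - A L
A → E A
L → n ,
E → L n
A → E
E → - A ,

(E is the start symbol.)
No. Shift-reduce conflict between [A → E .] and [E → . - A ,]

A grammar is LR(0) if no state in the canonical LR(0) collection has:
  - both a shift item (dot before a terminal) and a complete item (shift-reduce conflict), or
  - two or more complete items (reduce-reduce conflict; the accept item [E' → E .] counts as a complete item here).

Augment with E' → E and build the canonical LR(0) collection (I0 = CLOSURE({[E' → . E]}), then GOTO on every symbol after a dot until no new states appear). It has 12 states:
  I0: { [E → . - A ,], [E → . - A L], [E → . L n], [E' → . E], [L → . n ,] }  — shift
  I1: { [A → . E A], [A → . E], [E → - . A ,], [E → - . A L], [E → . - A ,], [E → . - A L], [E → . L n], [L → . n ,] }  — shift
  I2: { [E' → E .] }  — accept
  I3: { [E → L . n] }  — shift
  I4: { [L → n . ,] }  — shift
  I5: { [L → n , .] }  — reduce
  I6: { [E → L n .] }  — reduce
  I7: { [E → - A . ,], [E → - A . L], [L → . n ,] }  — shift
  I8: { [A → . E A], [A → . E], [A → E . A], [A → E .], [E → . - A ,], [E → . - A L], [E → . L n], [L → . n ,] }  — shift, reduce
  I9: { [A → E A .] }  — reduce
  I10: { [E → - A , .] }  — reduce
  I11: { [E → - A L .] }  — reduce

Conflict in state I8:
  Shift-reduce conflict between [A → E .] and [E → . - A ,]
So the grammar is NOT LR(0).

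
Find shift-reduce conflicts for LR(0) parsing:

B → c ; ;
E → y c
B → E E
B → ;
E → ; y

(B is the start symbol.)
Augment with B' → B and build the canonical LR(0) collection (I0 = CLOSURE({[B' → . B]}), then GOTO on every symbol after a dot until no new states appear). It has 12 states:
  I0: { [B → . ;], [B → . E E], [B → . c ; ;], [B' → . B], [E → . ; y], [E → . y c] }  — shift
  I1: { [B → ; .], [E → ; . y] }  — shift, reduce
  I2: { [B' → B .] }  — accept
  I3: { [B → E . E], [E → . ; y], [E → . y c] }  — shift
  I4: { [B → c . ; ;] }  — shift
  I5: { [E → y . c] }  — shift
  I6: { [E → y c .] }  — reduce
  I7: { [B → c ; . ;] }  — shift
  I8: { [B → c ; ; .] }  — reduce
  I9: { [E → ; . y] }  — shift
  I10: { [B → E E .] }  — reduce
  I11: { [E → ; y .] }  — reduce

I1 contains reduce item [B → ; .] and shift item [E → ; . y] — shift-reduce conflict.

Answer: Yes — I1: [B → ; .] vs [E → ; . y]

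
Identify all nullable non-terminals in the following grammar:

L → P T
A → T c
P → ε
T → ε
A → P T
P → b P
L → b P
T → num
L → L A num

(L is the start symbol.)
{ 'A', 'L', 'P', 'T' }

A non-terminal is nullable if it can derive ε (the empty string): either it has an ε-production, or it has a production whose right-hand side consists entirely of nullable non-terminals.

ε-productions: P → ε, T → ε
So P, T are immediately nullable.
L → P T: every symbol on the right is nullable, so L is nullable too.
A → P T: every symbol on the right is nullable, so A is nullable too.
Every non-terminal is now nullable.
Nullable = { 'A', 'L', 'P', 'T' }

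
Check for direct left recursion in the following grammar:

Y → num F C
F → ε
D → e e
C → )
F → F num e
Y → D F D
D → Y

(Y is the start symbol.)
Yes, F is left-recursive

Y → num F C: starts with num
F → ε: starts with ε
D → e e: starts with e
C → ): starts with ')'
F → F num e: LEFT RECURSIVE (starts with F)
Y → D F D: starts with D
D → Y: starts with Y

The grammar has direct left recursion on: F.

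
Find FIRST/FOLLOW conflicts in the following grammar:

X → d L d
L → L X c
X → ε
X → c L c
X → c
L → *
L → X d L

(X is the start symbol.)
Yes. X → d L d with FOLLOW(X) on { 'd' }; X → c L c with FOLLOW(X) on { 'c' }; X → c with FOLLOW(X) on { 'c' }

A FIRST/FOLLOW conflict occurs when a non-terminal N has a nullable alternative N → β (β ⇒* ε) and another alternative N → α with FIRST(α) ∩ FOLLOW(N) ≠ ∅: on such a lookahead the parser cannot decide between expanding α and letting N vanish via β.

Nullable non-terminals: X.

X: nullable alternative(s) X → ε; FOLLOW(X) = { $, 'c', 'd' }
  X → d L d: FIRST \ {ε} = { 'd' } — overlaps FOLLOW(X) on { 'd' }: CONFLICT
  X → ε: FIRST \ {ε} = { } — this is the only nullable alternative, skip
  X → c L c: FIRST \ {ε} = { 'c' } — overlaps FOLLOW(X) on { 'c' }: CONFLICT
  X → c: FIRST \ {ε} = { 'c' } — overlaps FOLLOW(X) on { 'c' }: CONFLICT

L has no nullable alternative, so no FIRST/FOLLOW check is needed there.

So the grammar has 3 FIRST/FOLLOW conflicts (marked CONFLICT above).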